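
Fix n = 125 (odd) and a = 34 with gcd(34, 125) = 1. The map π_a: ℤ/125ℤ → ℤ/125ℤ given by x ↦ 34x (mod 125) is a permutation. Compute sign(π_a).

Trace 81: π^k(81) = [81, 4, 11, 124, 91, 94, 71] for k=0..6.
Cycle lengths of π_34 on ℤ/125ℤ: [50, 50, 10, 10, 2, 2, 1]; 7 cycles in total.
125 − 7 = 118 transpositions; sign(π) = (−1)^118 = +1.
Check: (34/125) = +1 by Zolotarev.

+1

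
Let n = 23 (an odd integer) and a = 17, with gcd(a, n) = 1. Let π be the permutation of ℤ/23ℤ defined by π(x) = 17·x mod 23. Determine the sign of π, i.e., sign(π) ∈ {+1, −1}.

-1

Orbit of 10 under x↦17x: [10, 9, 15, 2, 11, 3, 5]… (length divides ord_23(17)).
Decompose π into cycles: lengths [22, 1] (2 cycles, including the fixed point 0).
23 − 2 = 21 transpositions; sign(π) = (−1)^21 = -1.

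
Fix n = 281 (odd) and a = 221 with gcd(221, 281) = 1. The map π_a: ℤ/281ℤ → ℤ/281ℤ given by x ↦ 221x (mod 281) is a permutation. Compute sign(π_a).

Trace 228: π^k(228) = [228, 89, 280, 60, 53, 192, 1] for k=0..6.
36 cycles of lengths [8, 8, 8, 8, 8, 8, 8, 8, 8, 8, 8, 8, 8, 8, 8, 8, 8, 8, 8, 8, 8, 8, 8, 8, 8, 8, 8, 8, 8, 8, 8, 8, 8, 8, 8, 1].
sign(π) = (−1)^{n − #cycles} = (−1)^{281−36} = (−1)^245 = -1.
The Jacobi symbol (221|281) = -1 (Zolotarev) agrees.

-1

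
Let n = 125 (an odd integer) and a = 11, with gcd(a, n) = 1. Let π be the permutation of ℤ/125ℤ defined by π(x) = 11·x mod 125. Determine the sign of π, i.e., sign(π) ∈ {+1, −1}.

+1

Orbit of 56 under x↦11x: [56, 116, 26, 36, 21, 106, 41]… (length divides ord_125(11)).
The orbit structure of x ↦ 11x mod 125: 13 orbits of sizes [25, 25, 25, 25, 5, 5, 5, 5, 1, 1, 1, 1, 1].
sign(π) = (−1)^{n − #cycles} = (−1)^{125−13} = (−1)^112 = +1.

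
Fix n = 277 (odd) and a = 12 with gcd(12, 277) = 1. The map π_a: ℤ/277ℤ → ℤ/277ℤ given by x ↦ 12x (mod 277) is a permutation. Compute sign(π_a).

Trace 250: π^k(250) = [250, 230, 267, 157, 222, 171, 113] for k=0..6.
π_12 has 3 disjoint cycles with lengths [138, 138, 1] on {0,…,276}.
With 3 cycles on 277 points, sign = (−1)^{277−3} = +1.

+1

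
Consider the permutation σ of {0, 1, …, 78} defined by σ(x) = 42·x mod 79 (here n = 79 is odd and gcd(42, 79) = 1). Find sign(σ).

Orbit of 20 under x↦42x: [20, 50, 46, 36, 11, 67, 49]… (length divides ord_79(42)).
The orbit structure of x ↦ 42x mod 79: 3 orbits of sizes [39, 39, 1].
With 3 cycles on 79 points, sign = (−1)^{79−3} = +1.

+1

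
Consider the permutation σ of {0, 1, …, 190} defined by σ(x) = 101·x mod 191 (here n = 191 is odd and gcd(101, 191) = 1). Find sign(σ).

Start at x=53: 53 → 5 → 123 → 8 → 44 → 51 → 185 → … (one orbit).
Cycle lengths of π_101 on ℤ/191ℤ: [190, 1]; 2 cycles in total.
191 − 2 = 189 transpositions; sign(π) = (−1)^189 = -1.

-1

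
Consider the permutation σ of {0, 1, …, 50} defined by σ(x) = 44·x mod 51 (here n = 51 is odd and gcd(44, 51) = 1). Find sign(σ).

Trace 41: π^k(41) = [41, 19, 20, 13, 11, 25, 29] for k=0..6.
The orbit structure of x ↦ 44x mod 51: 5 orbits of sizes [16, 16, 16, 2, 1].
Σ(ℓ_i−1) = 51−5 = 46; sign = (−1)^46 = +1.
(44|51)_J = +1 (Zolotarev's lemma cross-check).

+1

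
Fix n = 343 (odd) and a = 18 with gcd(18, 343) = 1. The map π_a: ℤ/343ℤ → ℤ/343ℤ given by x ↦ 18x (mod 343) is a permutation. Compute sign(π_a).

+1

Orbit of 18 under x↦18x: [18, 324, 1]… (length divides ord_343(18)).
Cycle type of π: 3×114 + 1; total 115 cycles.
343 − 115 = 228 transpositions; sign(π) = (−1)^228 = +1.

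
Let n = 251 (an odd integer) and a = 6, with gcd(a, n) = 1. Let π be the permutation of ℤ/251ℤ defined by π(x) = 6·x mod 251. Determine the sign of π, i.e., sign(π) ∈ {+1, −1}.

Trace 228: π^k(228) = [228, 113, 176, 52, 61, 115, 188] for k=0..6.
The orbit structure of x ↦ 6x mod 251: 2 orbits of sizes [250, 1].
Σ(ℓ_i−1) = 251−2 = 249; sign = (−1)^249 = -1.

-1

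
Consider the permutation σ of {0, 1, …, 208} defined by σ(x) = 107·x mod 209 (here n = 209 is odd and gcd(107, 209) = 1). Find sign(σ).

+1

Orbit of 65 under x↦107x: [65, 58, 145, 49, 18, 45, 8]… (length divides ord_209(107)).
π_107 has 11 disjoint cycles with lengths [30, 30, 30, 30, 30, 30, 10, 6, 6, 6, 1] on {0,…,208}.
11 cycles on 209: each ℓ→(−1)^(ℓ−1), product (−1)^198 = +1.
Zolotarev: (107|209) = +1, matching the cycle-count sign.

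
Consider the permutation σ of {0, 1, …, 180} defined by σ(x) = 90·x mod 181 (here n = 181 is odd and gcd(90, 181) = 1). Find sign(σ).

-1

Orbit of 137 under x↦90x: [137, 22, 170, 96, 133, 24, 169]… (length divides ord_181(90)).
Decompose π into cycles: lengths [180, 1] (2 cycles, including the fixed point 0).
Σ(ℓ_i−1) = 181−2 = 179; sign = (−1)^179 = -1.
Zolotarev: (90|181) = -1, matching the cycle-count sign.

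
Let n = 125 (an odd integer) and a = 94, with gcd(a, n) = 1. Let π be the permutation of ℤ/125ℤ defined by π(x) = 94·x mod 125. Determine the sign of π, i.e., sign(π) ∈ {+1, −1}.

+1

Start at x=31: 31 → 39 → 41 → 104 → 26 → 69 → 111 → … (one orbit).
Cycle lengths of π_94 on ℤ/125ℤ: [50, 50, 10, 10, 2, 2, 1]; 7 cycles in total.
With 7 cycles on 125 points, sign = (−1)^{125−7} = +1.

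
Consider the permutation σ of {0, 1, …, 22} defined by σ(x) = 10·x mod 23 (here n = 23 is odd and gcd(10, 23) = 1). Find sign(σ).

Orbit of 7 under x↦10x: [7, 1, 10, 8, 11, 18, 19]… (length divides ord_23(10)).
The orbit structure of x ↦ 10x mod 23: 2 orbits of sizes [22, 1].
n − c = 23 − 2 = 21; sign = (−1)^21 = -1.
(10|23)_J = -1 (Zolotarev's lemma cross-check).

-1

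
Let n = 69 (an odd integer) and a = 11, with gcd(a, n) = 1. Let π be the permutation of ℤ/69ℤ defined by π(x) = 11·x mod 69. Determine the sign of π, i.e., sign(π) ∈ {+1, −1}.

Orbit of 5 under x↦11x: [5, 55, 53, 31, 65, 25, 68]… (length divides ord_69(11)).
Cycle type of π: 22×3 + 2 + 1; total 5 cycles.
With 5 cycles on 69 points, sign = (−1)^{69−5} = +1.
(11|69)_J = +1 (Zolotarev's lemma cross-check).

+1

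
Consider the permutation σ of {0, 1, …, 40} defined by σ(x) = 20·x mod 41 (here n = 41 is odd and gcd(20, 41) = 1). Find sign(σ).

Start at x=1: 1 → 20 → 31 → 5 → 18 → 32 → 25 → … (one orbit).
π_20 has 3 disjoint cycles with lengths [20, 20, 1] on {0,…,40}.
3 cycles on 41: each ℓ→(−1)^(ℓ−1), product (−1)^38 = +1.
The Jacobi symbol (20|41) = +1 (Zolotarev) agrees.

+1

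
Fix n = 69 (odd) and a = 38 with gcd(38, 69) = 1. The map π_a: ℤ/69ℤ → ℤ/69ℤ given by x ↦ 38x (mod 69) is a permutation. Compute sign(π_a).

+1

Trace 58: π^k(58) = [58, 65, 55, 20, 1, 38, 64] for k=0..6.
Decompose π into cycles: lengths [22, 22, 22, 2, 1] (5 cycles, including the fixed point 0).
n − c = 69 − 5 = 64; sign = (−1)^64 = +1.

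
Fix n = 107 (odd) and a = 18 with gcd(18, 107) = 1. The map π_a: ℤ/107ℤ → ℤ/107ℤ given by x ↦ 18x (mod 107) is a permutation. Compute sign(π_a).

-1

Orbit of 42 under x↦18x: [42, 7, 19, 21, 57, 63, 64]… (length divides ord_107(18)).
2 cycles of lengths [106, 1].
sign(π) = (−1)^{n − #cycles} = (−1)^{107−2} = (−1)^105 = -1.
The Jacobi symbol (18|107) = -1 (Zolotarev) agrees.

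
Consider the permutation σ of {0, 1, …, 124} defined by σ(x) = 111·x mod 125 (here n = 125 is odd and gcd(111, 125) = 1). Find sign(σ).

+1

Trace 101: π^k(101) = [101, 86, 46, 106, 16, 26, 11] for k=0..6.
Decompose π into cycles: lengths [25, 25, 25, 25, 5, 5, 5, 5, 1, 1, 1, 1, 1] (13 cycles, including the fixed point 0).
13 cycles on 125: each ℓ→(−1)^(ℓ−1), product (−1)^112 = +1.
Check: (111/125) = +1 by Zolotarev.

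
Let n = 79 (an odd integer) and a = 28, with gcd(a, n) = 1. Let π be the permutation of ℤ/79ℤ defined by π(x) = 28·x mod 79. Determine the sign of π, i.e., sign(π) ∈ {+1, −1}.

-1

Trace 41: π^k(41) = [41, 42, 70, 64, 54, 11, 71] for k=0..6.
Decompose π into cycles: lengths [78, 1] (2 cycles, including the fixed point 0).
Σ(ℓ_i−1) = 79−2 = 77; sign = (−1)^77 = -1.
Via Zolotarev, sign(π_{28}) = (28|79) = -1.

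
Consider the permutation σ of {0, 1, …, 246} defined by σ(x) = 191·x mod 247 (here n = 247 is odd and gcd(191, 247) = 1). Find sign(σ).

+1

Trace 1: π^k(1) = [1, 191, 172] for k=0..2.
π_191 has 95 disjoint cycles with lengths [3, 3, 3, 3, 3, 3, 3, 3, 3, 3, 3, 3, 3, 3, 3, 3, 3, 3, 3, 3, 3, 3, 3, 3, 3, 3, 3, 3, 3, 3, 3, 3, 3, 3, 3, 3, 3, 3, 3, 3, 3, 3, 3, 3, 3, 3, 3, 3, 3, 3, 3, 3, 3, 3, 3, 3, 3, 3, 3, 3, 3, 3, 3, 3, 3, 3, 3, 3, 3, 3, 3, 3, 3, 3, 3, 3, 1, 1, 1, 1, 1, 1, 1, 1, 1, 1, 1, 1, 1, 1, 1, 1, 1, 1, 1] on {0,…,246}.
95 cycles on 247: each ℓ→(−1)^(ℓ−1), product (−1)^152 = +1.
Zolotarev: (191|247) = +1, matching the cycle-count sign.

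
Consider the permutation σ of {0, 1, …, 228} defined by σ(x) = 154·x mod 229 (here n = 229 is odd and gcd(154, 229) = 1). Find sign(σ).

Trace 17: π^k(17) = [17, 99, 132, 176, 82, 33, 44] for k=0..6.
π_154 has 3 disjoint cycles with lengths [114, 114, 1] on {0,…,228}.
sign(π) = (−1)^{n − #cycles} = (−1)^{229−3} = (−1)^226 = +1.

+1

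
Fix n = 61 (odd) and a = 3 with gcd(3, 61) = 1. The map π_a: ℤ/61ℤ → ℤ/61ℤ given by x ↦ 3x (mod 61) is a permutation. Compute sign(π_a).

+1

Trace 52: π^k(52) = [52, 34, 41, 1, 3, 9, 27] for k=0..6.
Cycle type of π: 10×6 + 1; total 7 cycles.
61 − 7 = 54 transpositions; sign(π) = (−1)^54 = +1.
Zolotarev: (3|61) = +1, matching the cycle-count sign.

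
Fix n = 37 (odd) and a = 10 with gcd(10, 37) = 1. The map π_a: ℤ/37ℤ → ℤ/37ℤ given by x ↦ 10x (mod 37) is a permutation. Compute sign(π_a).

Trace 26: π^k(26) = [26, 1, 10] for k=0..2.
Decompose π into cycles: lengths [3, 3, 3, 3, 3, 3, 3, 3, 3, 3, 3, 3, 1] (13 cycles, including the fixed point 0).
Σ(ℓ_i−1) = 37−13 = 24; sign = (−1)^24 = +1.

+1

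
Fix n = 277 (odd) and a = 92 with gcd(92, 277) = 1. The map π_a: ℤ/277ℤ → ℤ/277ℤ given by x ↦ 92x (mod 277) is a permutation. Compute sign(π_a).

Start at x=252: 252 → 193 → 28 → 83 → 157 → 40 → 79 → … (one orbit).
Decompose π into cycles: lengths [138, 138, 1] (3 cycles, including the fixed point 0).
n − c = 277 − 3 = 274; sign = (−1)^274 = +1.
The Jacobi symbol (92|277) = +1 (Zolotarev) agrees.

+1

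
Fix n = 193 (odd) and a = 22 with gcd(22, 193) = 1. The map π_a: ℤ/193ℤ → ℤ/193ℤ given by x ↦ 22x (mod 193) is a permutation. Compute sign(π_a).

-1

Trace 83: π^k(83) = [83, 89, 28, 37, 42, 152, 63] for k=0..6.
The orbit structure of x ↦ 22x mod 193: 2 orbits of sizes [192, 1].
sign(π) = (−1)^{n − #cycles} = (−1)^{193−2} = (−1)^191 = -1.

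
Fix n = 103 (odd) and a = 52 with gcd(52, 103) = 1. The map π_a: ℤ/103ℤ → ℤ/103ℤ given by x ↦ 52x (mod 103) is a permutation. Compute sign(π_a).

+1

Trace 83: π^k(83) = [83, 93, 98, 49, 76, 38, 19] for k=0..6.
Decompose π into cycles: lengths [51, 51, 1] (3 cycles, including the fixed point 0).
3 cycles on 103: each ℓ→(−1)^(ℓ−1), product (−1)^100 = +1.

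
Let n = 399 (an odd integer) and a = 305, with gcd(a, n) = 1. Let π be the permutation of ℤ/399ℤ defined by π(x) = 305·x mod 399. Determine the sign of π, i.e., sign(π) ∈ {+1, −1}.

Orbit of 58 under x↦305x: [58, 134, 172, 191, 1, 305]… (length divides ord_399(305)).
π_305 has 114 disjoint cycles with lengths [6, 6, 6, 6, 6, 6, 6, 6, 6, 6, 6, 6, 6, 6, 6, 6, 6, 6, 6, 6, 6, 6, 6, 6, 6, 6, 6, 6, 6, 6, 6, 6, 6, 6, 6, 6, 6, 6, 3, 3, 3, 3, 3, 3, 3, 3, 3, 3, 3, 3, 3, 3, 3, 3, 3, 3, 3, 3, 3, 3, 3, 3, 3, 3, 3, 3, 3, 3, 3, 3, 3, 3, 3, 3, 3, 3, 2, 2, 2, 2, 2, 2, 2, 2, 2, 2, 2, 2, 2, 2, 2, 2, 2, 2, 2, 1, 1, 1, 1, 1, 1, 1, 1, 1, 1, 1, 1, 1, 1, 1, 1, 1, 1, 1] on {0,…,398}.
Σ(ℓ_i−1) = 399−114 = 285; sign = (−1)^285 = -1.
(305|399)_J = -1 (Zolotarev's lemma cross-check).

-1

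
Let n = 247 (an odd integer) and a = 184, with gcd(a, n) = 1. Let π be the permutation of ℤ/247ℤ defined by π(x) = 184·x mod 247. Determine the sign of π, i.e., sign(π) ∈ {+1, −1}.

Start at x=33: 33 → 144 → 67 → 225 → 151 → 120 → 97 → … (one orbit).
π_184 has 9 disjoint cycles with lengths [36, 36, 36, 36, 36, 36, 18, 12, 1] on {0,…,246}.
Σ(ℓ_i−1) = 247−9 = 238; sign = (−1)^238 = +1.

+1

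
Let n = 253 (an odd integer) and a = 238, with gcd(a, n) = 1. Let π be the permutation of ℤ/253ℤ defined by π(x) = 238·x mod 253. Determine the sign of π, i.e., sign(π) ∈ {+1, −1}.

-1

Orbit of 93 under x↦238x: [93, 123, 179, 98, 48, 39, 174]… (length divides ord_253(238)).
The orbit structure of x ↦ 238x mod 253: 6 orbits of sizes [110, 110, 11, 11, 10, 1].
6 cycles on 253: each ℓ→(−1)^(ℓ−1), product (−1)^247 = -1.
Check: (238/253) = -1 by Zolotarev.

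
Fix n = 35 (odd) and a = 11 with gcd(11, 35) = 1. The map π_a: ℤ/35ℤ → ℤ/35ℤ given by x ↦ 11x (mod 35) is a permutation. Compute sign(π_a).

Trace 16: π^k(16) = [16, 1, 11] for k=0..2.
Cycle type of π: 3×10 + 1×5; total 15 cycles.
n − c = 35 − 15 = 20; sign = (−1)^20 = +1.

+1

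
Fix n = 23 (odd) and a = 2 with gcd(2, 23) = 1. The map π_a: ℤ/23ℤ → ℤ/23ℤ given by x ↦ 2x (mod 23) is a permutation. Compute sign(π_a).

+1

Start at x=6: 6 → 12 → 1 → 2 → 4 → 8 → 16 → … (one orbit).
Cycle type of π: 11×2 + 1; total 3 cycles.
With 3 cycles on 23 points, sign = (−1)^{23−3} = +1.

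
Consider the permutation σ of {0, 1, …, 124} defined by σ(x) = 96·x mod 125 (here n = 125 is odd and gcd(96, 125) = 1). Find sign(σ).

+1

Orbit of 81 under x↦96x: [81, 26, 121, 116, 11, 56, 1]… (length divides ord_125(96)).
Cycle type of π: 25×4 + 5×4 + 1×5; total 13 cycles.
sign(π) = (−1)^{n − #cycles} = (−1)^{125−13} = (−1)^112 = +1.
Via Zolotarev, sign(π_{96}) = (96|125) = +1.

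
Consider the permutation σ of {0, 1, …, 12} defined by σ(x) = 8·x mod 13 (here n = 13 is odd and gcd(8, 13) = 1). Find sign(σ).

-1

Trace 12: π^k(12) = [12, 5, 1, 8] for k=0..3.
Cycle type of π: 4×3 + 1; total 4 cycles.
13 − 4 = 9 transpositions; sign(π) = (−1)^9 = -1.
(8|13)_J = -1 (Zolotarev's lemma cross-check).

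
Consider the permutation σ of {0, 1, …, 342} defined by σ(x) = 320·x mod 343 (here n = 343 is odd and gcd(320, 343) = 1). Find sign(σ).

Start at x=106: 106 → 306 → 165 → 321 → 163 → 24 → 134 → … (one orbit).
Decompose π into cycles: lengths [294, 42, 6, 1] (4 cycles, including the fixed point 0).
With 4 cycles on 343 points, sign = (−1)^{343−4} = -1.
Zolotarev: (320|343) = -1, matching the cycle-count sign.

-1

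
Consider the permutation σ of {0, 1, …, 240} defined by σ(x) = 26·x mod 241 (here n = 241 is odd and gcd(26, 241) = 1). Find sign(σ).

Start at x=98: 98 → 138 → 214 → 21 → 64 → 218 → 125 → … (one orbit).
Cycle lengths of π_26 on ℤ/241ℤ: [80, 80, 80, 1]; 4 cycles in total.
n − c = 241 − 4 = 237; sign = (−1)^237 = -1.

-1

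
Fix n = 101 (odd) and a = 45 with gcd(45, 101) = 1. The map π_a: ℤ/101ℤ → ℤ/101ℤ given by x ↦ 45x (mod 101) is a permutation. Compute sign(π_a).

Orbit of 20 under x↦45x: [20, 92, 100, 56, 96, 78, 76]… (length divides ord_101(45)).
3 cycles of lengths [50, 50, 1].
With 3 cycles on 101 points, sign = (−1)^{101−3} = +1.

+1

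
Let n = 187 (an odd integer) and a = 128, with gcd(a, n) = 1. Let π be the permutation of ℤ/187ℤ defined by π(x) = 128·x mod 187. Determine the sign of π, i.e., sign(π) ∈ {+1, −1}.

Orbit of 16 under x↦128x: [16, 178, 157, 87, 103, 94, 64]… (length divides ord_187(128)).
π_128 has 8 disjoint cycles with lengths [40, 40, 40, 40, 10, 8, 8, 1] on {0,…,186}.
With 8 cycles on 187 points, sign = (−1)^{187−8} = -1.
Via Zolotarev, sign(π_{128}) = (128|187) = -1.

-1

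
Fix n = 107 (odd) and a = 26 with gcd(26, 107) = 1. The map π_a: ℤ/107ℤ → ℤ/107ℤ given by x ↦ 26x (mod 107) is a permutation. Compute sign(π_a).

Trace 101: π^k(101) = [101, 58, 10, 46, 19, 66, 4] for k=0..6.
Decompose π into cycles: lengths [106, 1] (2 cycles, including the fixed point 0).
Σ(ℓ_i−1) = 107−2 = 105; sign = (−1)^105 = -1.

-1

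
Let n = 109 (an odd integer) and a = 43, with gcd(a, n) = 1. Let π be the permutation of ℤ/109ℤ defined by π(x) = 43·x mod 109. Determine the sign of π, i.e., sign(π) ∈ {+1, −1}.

+1

Orbit of 82 under x↦43x: [82, 38, 108, 66, 4, 63, 93]… (length divides ord_109(43)).
Decompose π into cycles: lengths [18, 18, 18, 18, 18, 18, 1] (7 cycles, including the fixed point 0).
7 cycles on 109: each ℓ→(−1)^(ℓ−1), product (−1)^102 = +1.
Zolotarev: (43|109) = +1, matching the cycle-count sign.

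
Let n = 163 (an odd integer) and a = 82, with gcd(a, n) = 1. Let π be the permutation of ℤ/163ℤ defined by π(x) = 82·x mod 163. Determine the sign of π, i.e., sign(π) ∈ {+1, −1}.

-1

Orbit of 82 under x↦82x: [82, 41, 102, 51, 107, 135, 149]… (length divides ord_163(82)).
2 cycles of lengths [162, 1].
163 − 2 = 161 transpositions; sign(π) = (−1)^161 = -1.
Zolotarev: (82|163) = -1, matching the cycle-count sign.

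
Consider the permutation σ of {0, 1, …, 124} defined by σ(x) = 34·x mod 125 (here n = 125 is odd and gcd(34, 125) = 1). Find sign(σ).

+1

Start at x=101: 101 → 59 → 6 → 79 → 61 → 74 → 16 → … (one orbit).
Decompose π into cycles: lengths [50, 50, 10, 10, 2, 2, 1] (7 cycles, including the fixed point 0).
Σ(ℓ_i−1) = 125−7 = 118; sign = (−1)^118 = +1.
(34|125)_J = +1 (Zolotarev's lemma cross-check).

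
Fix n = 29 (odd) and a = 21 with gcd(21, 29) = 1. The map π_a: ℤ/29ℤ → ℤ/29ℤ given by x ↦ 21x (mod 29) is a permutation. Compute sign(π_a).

Start at x=21: 21 → 6 → 10 → 7 → 2 → 13 → 12 → … (one orbit).
Cycle lengths of π_21 on ℤ/29ℤ: [28, 1]; 2 cycles in total.
Σ(ℓ_i−1) = 29−2 = 27; sign = (−1)^27 = -1.

-1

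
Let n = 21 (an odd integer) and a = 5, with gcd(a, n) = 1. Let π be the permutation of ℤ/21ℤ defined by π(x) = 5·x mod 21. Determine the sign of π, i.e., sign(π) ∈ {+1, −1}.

Trace 16: π^k(16) = [16, 17, 1, 5, 4, 20] for k=0..5.
Cycle type of π: 6×3 + 2 + 1; total 5 cycles.
21 − 5 = 16 transpositions; sign(π) = (−1)^16 = +1.
Check: (5/21) = +1 by Zolotarev.

+1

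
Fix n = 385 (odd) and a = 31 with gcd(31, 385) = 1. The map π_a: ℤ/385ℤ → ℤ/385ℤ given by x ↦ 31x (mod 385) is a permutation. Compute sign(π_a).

-1

Orbit of 236 under x↦31x: [236, 1, 31, 191, 146, 291, 166]… (length divides ord_385(31)).
π_31 has 30 disjoint cycles with lengths [30, 30, 30, 30, 30, 30, 30, 30, 30, 30, 6, 6, 6, 6, 6, 5, 5, 5, 5, 5, 5, 5, 5, 5, 5, 1, 1, 1, 1, 1] on {0,…,384}.
sign(π) = (−1)^{n − #cycles} = (−1)^{385−30} = (−1)^355 = -1.
The Jacobi symbol (31|385) = -1 (Zolotarev) agrees.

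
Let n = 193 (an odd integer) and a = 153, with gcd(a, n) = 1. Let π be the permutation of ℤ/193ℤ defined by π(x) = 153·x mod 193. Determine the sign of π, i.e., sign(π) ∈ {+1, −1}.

-1

Start at x=184: 184 → 167 → 75 → 88 → 147 → 103 → 126 → … (one orbit).
2 cycles of lengths [192, 1].
193 − 2 = 191 transpositions; sign(π) = (−1)^191 = -1.
Check: (153/193) = -1 by Zolotarev.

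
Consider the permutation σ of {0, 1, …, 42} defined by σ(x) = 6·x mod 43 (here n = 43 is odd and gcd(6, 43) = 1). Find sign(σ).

Orbit of 1 under x↦6x: [1, 6, 36]… (length divides ord_43(6)).
Cycle lengths of π_6 on ℤ/43ℤ: [3, 3, 3, 3, 3, 3, 3, 3, 3, 3, 3, 3, 3, 3, 1]; 15 cycles in total.
15 cycles on 43: each ℓ→(−1)^(ℓ−1), product (−1)^28 = +1.
Via Zolotarev, sign(π_{6}) = (6|43) = +1.

+1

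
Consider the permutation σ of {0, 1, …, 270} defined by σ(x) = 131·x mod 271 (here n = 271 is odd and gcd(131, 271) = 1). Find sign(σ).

Trace 93: π^k(93) = [93, 259, 54, 28, 145, 25, 23] for k=0..6.
Cycle type of π: 54×5 + 1; total 6 cycles.
Σ(ℓ_i−1) = 271−6 = 265; sign = (−1)^265 = -1.

-1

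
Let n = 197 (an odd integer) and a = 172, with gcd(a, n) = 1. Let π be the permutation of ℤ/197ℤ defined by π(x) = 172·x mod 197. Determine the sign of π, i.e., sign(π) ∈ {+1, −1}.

+1

Orbit of 54 under x↦172x: [54, 29, 63, 1, 172, 34, 135]… (length divides ord_197(172)).
Decompose π into cycles: lengths [49, 49, 49, 49, 1] (5 cycles, including the fixed point 0).
Σ(ℓ_i−1) = 197−5 = 192; sign = (−1)^192 = +1.
(172|197)_J = +1 (Zolotarev's lemma cross-check).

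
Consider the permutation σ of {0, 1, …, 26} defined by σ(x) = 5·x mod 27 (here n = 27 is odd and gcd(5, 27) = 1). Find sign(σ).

-1

Trace 17: π^k(17) = [17, 4, 20, 19, 14, 16, 26] for k=0..6.
Cycle type of π: 18 + 6 + 2 + 1; total 4 cycles.
4 cycles on 27: each ℓ→(−1)^(ℓ−1), product (−1)^23 = -1.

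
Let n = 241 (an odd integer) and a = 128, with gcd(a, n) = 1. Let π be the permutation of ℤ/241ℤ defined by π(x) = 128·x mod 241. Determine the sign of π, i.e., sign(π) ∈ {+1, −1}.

Trace 8: π^k(8) = [8, 60, 209, 1, 128, 237, 211] for k=0..6.
The orbit structure of x ↦ 128x mod 241: 11 orbits of sizes [24, 24, 24, 24, 24, 24, 24, 24, 24, 24, 1].
sign(π) = (−1)^{n − #cycles} = (−1)^{241−11} = (−1)^230 = +1.
The Jacobi symbol (128|241) = +1 (Zolotarev) agrees.

+1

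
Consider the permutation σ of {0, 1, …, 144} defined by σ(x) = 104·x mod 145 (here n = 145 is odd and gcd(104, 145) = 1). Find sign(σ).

Orbit of 104 under x↦104x: [104, 86, 99, 1]… (length divides ord_145(104)).
π_104 has 38 disjoint cycles with lengths [4, 4, 4, 4, 4, 4, 4, 4, 4, 4, 4, 4, 4, 4, 4, 4, 4, 4, 4, 4, 4, 4, 4, 4, 4, 4, 4, 4, 4, 4, 4, 4, 4, 4, 4, 2, 2, 1] on {0,…,144}.
38 cycles on 145: each ℓ→(−1)^(ℓ−1), product (−1)^107 = -1.

-1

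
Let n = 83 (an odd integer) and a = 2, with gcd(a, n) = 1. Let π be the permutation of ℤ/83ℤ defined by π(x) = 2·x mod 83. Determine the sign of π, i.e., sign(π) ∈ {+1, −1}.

Trace 54: π^k(54) = [54, 25, 50, 17, 34, 68, 53] for k=0..6.
The orbit structure of x ↦ 2x mod 83: 2 orbits of sizes [82, 1].
83 − 2 = 81 transpositions; sign(π) = (−1)^81 = -1.
Check: (2/83) = -1 by Zolotarev.

-1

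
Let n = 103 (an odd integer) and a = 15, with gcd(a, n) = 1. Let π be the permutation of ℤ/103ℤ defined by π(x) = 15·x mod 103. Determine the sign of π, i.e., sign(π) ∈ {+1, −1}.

+1

Orbit of 23 under x↦15x: [23, 36, 25, 66, 63, 18, 64]… (length divides ord_103(15)).
3 cycles of lengths [51, 51, 1].
103 − 3 = 100 transpositions; sign(π) = (−1)^100 = +1.
Check: (15/103) = +1 by Zolotarev.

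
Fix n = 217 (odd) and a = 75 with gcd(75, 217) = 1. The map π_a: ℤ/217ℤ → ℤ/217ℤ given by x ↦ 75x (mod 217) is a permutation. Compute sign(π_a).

Start at x=145: 145 → 25 → 139 → 9 → 24 → 64 → 26 → … (one orbit).
Cycle type of π: 30×7 + 6 + 1; total 9 cycles.
9 cycles on 217: each ℓ→(−1)^(ℓ−1), product (−1)^208 = +1.

+1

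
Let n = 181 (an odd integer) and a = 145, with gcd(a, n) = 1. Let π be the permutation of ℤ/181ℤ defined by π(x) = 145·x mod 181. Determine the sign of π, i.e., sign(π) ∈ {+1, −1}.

+1

Orbit of 125 under x↦145x: [125, 25, 5, 1, 145, 29, 42]… (length divides ord_181(145)).
Decompose π into cycles: lengths [15, 15, 15, 15, 15, 15, 15, 15, 15, 15, 15, 15, 1] (13 cycles, including the fixed point 0).
With 13 cycles on 181 points, sign = (−1)^{181−13} = +1.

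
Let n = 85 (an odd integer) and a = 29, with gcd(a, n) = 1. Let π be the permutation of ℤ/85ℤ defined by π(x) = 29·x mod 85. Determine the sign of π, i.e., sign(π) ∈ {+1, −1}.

Trace 14: π^k(14) = [14, 66, 44, 1, 29, 76, 79] for k=0..6.
Cycle lengths of π_29 on ℤ/85ℤ: [16, 16, 16, 16, 16, 2, 2, 1]; 8 cycles in total.
85 − 8 = 77 transpositions; sign(π) = (−1)^77 = -1.

-1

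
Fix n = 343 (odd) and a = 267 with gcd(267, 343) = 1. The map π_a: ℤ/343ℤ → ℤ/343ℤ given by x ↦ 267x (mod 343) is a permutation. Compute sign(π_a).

Orbit of 155 under x↦267x: [155, 225, 50, 316, 337, 113, 330]… (length divides ord_343(267)).
π_267 has 19 disjoint cycles with lengths [49, 49, 49, 49, 49, 49, 7, 7, 7, 7, 7, 7, 1, 1, 1, 1, 1, 1, 1] on {0,…,342}.
sign(π) = (−1)^{n − #cycles} = (−1)^{343−19} = (−1)^324 = +1.
The Jacobi symbol (267|343) = +1 (Zolotarev) agrees.

+1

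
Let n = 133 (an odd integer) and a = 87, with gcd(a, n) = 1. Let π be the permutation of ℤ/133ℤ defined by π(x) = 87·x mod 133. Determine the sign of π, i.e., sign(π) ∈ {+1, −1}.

-1

Orbit of 11 under x↦87x: [11, 26, 1, 87, 121, 20]… (length divides ord_133(87)).
π_87 has 26 disjoint cycles with lengths [6, 6, 6, 6, 6, 6, 6, 6, 6, 6, 6, 6, 6, 6, 6, 6, 6, 6, 6, 3, 3, 3, 3, 3, 3, 1] on {0,…,132}.
With 26 cycles on 133 points, sign = (−1)^{133−26} = -1.
Zolotarev: (87|133) = -1, matching the cycle-count sign.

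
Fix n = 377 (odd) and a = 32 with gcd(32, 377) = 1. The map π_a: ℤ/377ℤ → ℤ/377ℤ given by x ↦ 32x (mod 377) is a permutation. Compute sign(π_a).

+1

Start at x=373: 373 → 249 → 51 → 124 → 198 → 304 → 303 → … (one orbit).
Cycle lengths of π_32 on ℤ/377ℤ: [84, 84, 84, 84, 28, 12, 1]; 7 cycles in total.
n − c = 377 − 7 = 370; sign = (−1)^370 = +1.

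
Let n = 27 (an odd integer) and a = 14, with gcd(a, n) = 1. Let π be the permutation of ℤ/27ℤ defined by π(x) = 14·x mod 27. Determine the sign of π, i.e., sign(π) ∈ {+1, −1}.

-1

Orbit of 5 under x↦14x: [5, 16, 8, 4, 2, 1, 14]… (length divides ord_27(14)).
The orbit structure of x ↦ 14x mod 27: 4 orbits of sizes [18, 6, 2, 1].
n − c = 27 − 4 = 23; sign = (−1)^23 = -1.
Via Zolotarev, sign(π_{14}) = (14|27) = -1.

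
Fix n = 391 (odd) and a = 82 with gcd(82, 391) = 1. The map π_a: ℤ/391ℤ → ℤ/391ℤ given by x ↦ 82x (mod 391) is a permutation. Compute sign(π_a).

-1

Start at x=164: 164 → 154 → 116 → 128 → 330 → 81 → 386 → … (one orbit).
The orbit structure of x ↦ 82x mod 391: 6 orbits of sizes [176, 176, 16, 11, 11, 1].
391 − 6 = 385 transpositions; sign(π) = (−1)^385 = -1.
Via Zolotarev, sign(π_{82}) = (82|391) = -1.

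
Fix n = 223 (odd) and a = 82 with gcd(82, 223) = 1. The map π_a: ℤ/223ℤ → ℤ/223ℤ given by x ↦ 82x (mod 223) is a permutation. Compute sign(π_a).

+1

Trace 119: π^k(119) = [119, 169, 32, 171, 196, 16, 197] for k=0..6.
Cycle lengths of π_82 on ℤ/223ℤ: [37, 37, 37, 37, 37, 37, 1]; 7 cycles in total.
With 7 cycles on 223 points, sign = (−1)^{223−7} = +1.
Zolotarev: (82|223) = +1, matching the cycle-count sign.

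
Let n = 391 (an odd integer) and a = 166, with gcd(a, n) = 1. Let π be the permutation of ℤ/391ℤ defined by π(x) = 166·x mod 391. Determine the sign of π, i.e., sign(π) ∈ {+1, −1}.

-1

Trace 288: π^k(288) = [288, 106, 1, 166, 186, 378, 188] for k=0..6.
π_166 has 14 disjoint cycles with lengths [44, 44, 44, 44, 44, 44, 44, 44, 22, 4, 4, 4, 4, 1] on {0,…,390}.
14 cycles on 391: each ℓ→(−1)^(ℓ−1), product (−1)^377 = -1.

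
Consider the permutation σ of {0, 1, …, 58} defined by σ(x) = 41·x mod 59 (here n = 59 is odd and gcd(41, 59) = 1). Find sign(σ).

+1

Start at x=20: 20 → 53 → 49 → 3 → 5 → 28 → 27 → … (one orbit).
π_41 has 3 disjoint cycles with lengths [29, 29, 1] on {0,…,58}.
sign(π) = (−1)^{n − #cycles} = (−1)^{59−3} = (−1)^56 = +1.
Via Zolotarev, sign(π_{41}) = (41|59) = +1.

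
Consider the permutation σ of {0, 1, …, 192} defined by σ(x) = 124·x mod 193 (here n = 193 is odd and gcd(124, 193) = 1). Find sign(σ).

Start at x=192: 192 → 69 → 64 → 23 → 150 → 72 → 50 → … (one orbit).
π_124 has 7 disjoint cycles with lengths [32, 32, 32, 32, 32, 32, 1] on {0,…,192}.
193 − 7 = 186 transpositions; sign(π) = (−1)^186 = +1.

+1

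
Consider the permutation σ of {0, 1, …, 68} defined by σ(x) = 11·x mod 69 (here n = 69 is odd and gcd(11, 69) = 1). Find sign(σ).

Trace 55: π^k(55) = [55, 53, 31, 65, 25, 68, 58] for k=0..6.
Cycle lengths of π_11 on ℤ/69ℤ: [22, 22, 22, 2, 1]; 5 cycles in total.
n − c = 69 − 5 = 64; sign = (−1)^64 = +1.
(11|69)_J = +1 (Zolotarev's lemma cross-check).

+1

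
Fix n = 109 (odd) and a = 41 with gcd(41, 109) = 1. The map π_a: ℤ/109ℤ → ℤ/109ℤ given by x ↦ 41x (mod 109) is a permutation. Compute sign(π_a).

Orbit of 45 under x↦41x: [45, 101, 108, 68, 63, 76, 64]… (length divides ord_109(41)).
π_41 has 10 disjoint cycles with lengths [12, 12, 12, 12, 12, 12, 12, 12, 12, 1] on {0,…,108}.
With 10 cycles on 109 points, sign = (−1)^{109−10} = -1.
Check: (41/109) = -1 by Zolotarev.

-1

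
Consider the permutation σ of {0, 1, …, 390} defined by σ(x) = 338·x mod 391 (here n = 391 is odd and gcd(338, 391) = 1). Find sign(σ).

Trace 154: π^k(154) = [154, 49, 140, 9, 305, 257, 64] for k=0..6.
Decompose π into cycles: lengths [88, 88, 88, 88, 11, 11, 8, 8, 1] (9 cycles, including the fixed point 0).
sign(π) = (−1)^{n − #cycles} = (−1)^{391−9} = (−1)^382 = +1.
(338|391)_J = +1 (Zolotarev's lemma cross-check).

+1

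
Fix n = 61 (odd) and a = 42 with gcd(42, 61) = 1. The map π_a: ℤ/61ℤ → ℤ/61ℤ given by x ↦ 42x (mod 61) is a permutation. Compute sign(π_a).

+1

Orbit of 56 under x↦42x: [56, 34, 25, 13, 58, 57, 15]… (length divides ord_61(42)).
The orbit structure of x ↦ 42x mod 61: 5 orbits of sizes [15, 15, 15, 15, 1].
Σ(ℓ_i−1) = 61−5 = 56; sign = (−1)^56 = +1.
The Jacobi symbol (42|61) = +1 (Zolotarev) agrees.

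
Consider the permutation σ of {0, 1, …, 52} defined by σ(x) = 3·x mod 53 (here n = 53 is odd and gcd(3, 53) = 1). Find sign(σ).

-1

Orbit of 45 under x↦3x: [45, 29, 34, 49, 41, 17, 51]… (length divides ord_53(3)).
π_3 has 2 disjoint cycles with lengths [52, 1] on {0,…,52}.
n − c = 53 − 2 = 51; sign = (−1)^51 = -1.
The Jacobi symbol (3|53) = -1 (Zolotarev) agrees.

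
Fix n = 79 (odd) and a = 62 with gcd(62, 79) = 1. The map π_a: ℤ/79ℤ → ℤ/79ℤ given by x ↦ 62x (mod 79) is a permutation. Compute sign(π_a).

+1

Start at x=18: 18 → 10 → 67 → 46 → 8 → 22 → 21 → … (one orbit).
7 cycles of lengths [13, 13, 13, 13, 13, 13, 1].
7 cycles on 79: each ℓ→(−1)^(ℓ−1), product (−1)^72 = +1.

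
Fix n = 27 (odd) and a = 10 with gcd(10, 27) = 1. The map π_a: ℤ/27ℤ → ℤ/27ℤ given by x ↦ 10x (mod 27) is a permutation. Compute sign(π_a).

Trace 19: π^k(19) = [19, 1, 10] for k=0..2.
π_10 has 15 disjoint cycles with lengths [3, 3, 3, 3, 3, 3, 1, 1, 1, 1, 1, 1, 1, 1, 1] on {0,…,26}.
n − c = 27 − 15 = 12; sign = (−1)^12 = +1.
(10|27)_J = +1 (Zolotarev's lemma cross-check).

+1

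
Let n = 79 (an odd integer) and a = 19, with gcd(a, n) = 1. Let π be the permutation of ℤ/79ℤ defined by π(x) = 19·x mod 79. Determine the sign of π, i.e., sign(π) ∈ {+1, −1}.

+1

Orbit of 26 under x↦19x: [26, 20, 64, 31, 36, 52, 40]… (length divides ord_79(19)).
The orbit structure of x ↦ 19x mod 79: 3 orbits of sizes [39, 39, 1].
sign(π) = (−1)^{n − #cycles} = (−1)^{79−3} = (−1)^76 = +1.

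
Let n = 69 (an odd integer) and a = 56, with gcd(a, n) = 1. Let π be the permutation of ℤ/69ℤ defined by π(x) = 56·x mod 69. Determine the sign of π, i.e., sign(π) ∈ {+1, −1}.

+1

Start at x=38: 38 → 58 → 5 → 4 → 17 → 55 → 44 → … (one orbit).
π_56 has 5 disjoint cycles with lengths [22, 22, 22, 2, 1] on {0,…,68}.
Σ(ℓ_i−1) = 69−5 = 64; sign = (−1)^64 = +1.
(56|69)_J = +1 (Zolotarev's lemma cross-check).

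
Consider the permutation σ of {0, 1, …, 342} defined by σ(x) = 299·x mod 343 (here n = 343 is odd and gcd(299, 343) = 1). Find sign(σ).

-1

Start at x=334: 334 → 53 → 69 → 51 → 157 → 295 → 54 → … (one orbit).
Cycle lengths of π_299 on ℤ/343ℤ: [294, 42, 6, 1]; 4 cycles in total.
4 cycles on 343: each ℓ→(−1)^(ℓ−1), product (−1)^339 = -1.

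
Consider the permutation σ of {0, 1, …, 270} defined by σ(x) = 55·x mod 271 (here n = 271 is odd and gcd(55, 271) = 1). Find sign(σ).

+1

Orbit of 87 under x↦55x: [87, 178, 34, 244, 141, 167, 242]… (length divides ord_271(55)).
Cycle lengths of π_55 on ℤ/271ℤ: [45, 45, 45, 45, 45, 45, 1]; 7 cycles in total.
7 cycles on 271: each ℓ→(−1)^(ℓ−1), product (−1)^264 = +1.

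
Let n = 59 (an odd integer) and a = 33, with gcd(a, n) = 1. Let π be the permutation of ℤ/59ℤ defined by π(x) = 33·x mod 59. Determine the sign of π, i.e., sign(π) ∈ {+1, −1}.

Orbit of 17 under x↦33x: [17, 30, 46, 43, 3, 40, 22]… (length divides ord_59(33)).
The orbit structure of x ↦ 33x mod 59: 2 orbits of sizes [58, 1].
n − c = 59 − 2 = 57; sign = (−1)^57 = -1.

-1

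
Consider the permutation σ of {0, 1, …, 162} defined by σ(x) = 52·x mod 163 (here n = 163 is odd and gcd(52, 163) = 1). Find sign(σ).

Orbit of 27 under x↦52x: [27, 100, 147, 146, 94, 161, 59]… (length divides ord_163(52)).
The orbit structure of x ↦ 52x mod 163: 2 orbits of sizes [162, 1].
163 − 2 = 161 transpositions; sign(π) = (−1)^161 = -1.
Zolotarev: (52|163) = -1, matching the cycle-count sign.

-1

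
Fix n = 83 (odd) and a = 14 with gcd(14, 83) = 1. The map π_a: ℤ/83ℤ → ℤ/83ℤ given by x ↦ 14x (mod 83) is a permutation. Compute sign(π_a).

-1

Trace 24: π^k(24) = [24, 4, 56, 37, 20, 31, 19] for k=0..6.
The orbit structure of x ↦ 14x mod 83: 2 orbits of sizes [82, 1].
83 − 2 = 81 transpositions; sign(π) = (−1)^81 = -1.
Via Zolotarev, sign(π_{14}) = (14|83) = -1.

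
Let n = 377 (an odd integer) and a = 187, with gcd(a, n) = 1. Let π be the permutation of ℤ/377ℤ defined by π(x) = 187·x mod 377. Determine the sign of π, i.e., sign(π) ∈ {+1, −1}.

Start at x=187: 187 → 285 → 138 → 170 → 122 → 194 → 86 → … (one orbit).
π_187 has 18 disjoint cycles with lengths [28, 28, 28, 28, 28, 28, 28, 28, 28, 28, 28, 28, 14, 14, 4, 4, 4, 1] on {0,…,376}.
With 18 cycles on 377 points, sign = (−1)^{377−18} = -1.

-1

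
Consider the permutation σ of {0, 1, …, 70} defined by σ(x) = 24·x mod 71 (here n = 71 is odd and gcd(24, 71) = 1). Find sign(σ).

+1

Trace 24: π^k(24) = [24, 8, 50, 64, 45, 15, 5] for k=0..6.
3 cycles of lengths [35, 35, 1].
3 cycles on 71: each ℓ→(−1)^(ℓ−1), product (−1)^68 = +1.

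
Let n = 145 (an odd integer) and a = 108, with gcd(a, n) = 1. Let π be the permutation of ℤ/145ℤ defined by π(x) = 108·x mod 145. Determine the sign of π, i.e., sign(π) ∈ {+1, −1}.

+1

Start at x=47: 47 → 1 → 108 → 64 → 97 → 36 → 118 → … (one orbit).
Decompose π into cycles: lengths [28, 28, 28, 28, 28, 4, 1] (7 cycles, including the fixed point 0).
sign(π) = (−1)^{n − #cycles} = (−1)^{145−7} = (−1)^138 = +1.
Via Zolotarev, sign(π_{108}) = (108|145) = +1.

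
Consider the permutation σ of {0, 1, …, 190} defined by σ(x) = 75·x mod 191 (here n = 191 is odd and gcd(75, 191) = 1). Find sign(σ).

Start at x=79: 79 → 4 → 109 → 153 → 15 → 170 → 144 → … (one orbit).
Cycle type of π: 95×2 + 1; total 3 cycles.
sign(π) = (−1)^{n − #cycles} = (−1)^{191−3} = (−1)^188 = +1.
The Jacobi symbol (75|191) = +1 (Zolotarev) agrees.

+1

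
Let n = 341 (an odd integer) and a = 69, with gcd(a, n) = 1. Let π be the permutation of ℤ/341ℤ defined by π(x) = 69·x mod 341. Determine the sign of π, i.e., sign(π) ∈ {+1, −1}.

+1

Orbit of 56 under x↦69x: [56, 113, 295, 236, 257, 1, 69]… (length divides ord_341(69)).
Decompose π into cycles: lengths [15, 15, 15, 15, 15, 15, 15, 15, 15, 15, 15, 15, 15, 15, 15, 15, 15, 15, 15, 15, 15, 15, 5, 5, 1] (25 cycles, including the fixed point 0).
sign(π) = (−1)^{n − #cycles} = (−1)^{341−25} = (−1)^316 = +1.
Check: (69/341) = +1 by Zolotarev.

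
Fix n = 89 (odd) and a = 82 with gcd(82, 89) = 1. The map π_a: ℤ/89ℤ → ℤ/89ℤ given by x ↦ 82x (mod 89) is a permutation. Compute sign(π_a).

-1

Orbit of 45 under x↦82x: [45, 41, 69, 51, 88, 7, 40]… (length divides ord_89(82)).
The orbit structure of x ↦ 82x mod 89: 2 orbits of sizes [88, 1].
Σ(ℓ_i−1) = 89−2 = 87; sign = (−1)^87 = -1.
The Jacobi symbol (82|89) = -1 (Zolotarev) agrees.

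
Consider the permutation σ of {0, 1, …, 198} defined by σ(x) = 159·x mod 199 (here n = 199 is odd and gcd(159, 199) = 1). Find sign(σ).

Start at x=64: 64 → 27 → 114 → 17 → 116 → 136 → 132 → … (one orbit).
4 cycles of lengths [66, 66, 66, 1].
4 cycles on 199: each ℓ→(−1)^(ℓ−1), product (−1)^195 = -1.
Via Zolotarev, sign(π_{159}) = (159|199) = -1.

-1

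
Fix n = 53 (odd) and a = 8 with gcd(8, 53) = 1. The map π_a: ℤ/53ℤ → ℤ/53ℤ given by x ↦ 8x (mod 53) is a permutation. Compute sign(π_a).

-1

Trace 19: π^k(19) = [19, 46, 50, 29, 20, 1, 8] for k=0..6.
The orbit structure of x ↦ 8x mod 53: 2 orbits of sizes [52, 1].
53 − 2 = 51 transpositions; sign(π) = (−1)^51 = -1.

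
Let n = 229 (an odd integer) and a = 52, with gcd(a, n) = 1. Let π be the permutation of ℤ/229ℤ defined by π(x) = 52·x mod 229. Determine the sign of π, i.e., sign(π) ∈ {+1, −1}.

-1

Orbit of 203 under x↦52x: [203, 22, 228, 177, 44, 227, 125]… (length divides ord_229(52)).
The orbit structure of x ↦ 52x mod 229: 4 orbits of sizes [76, 76, 76, 1].
Σ(ℓ_i−1) = 229−4 = 225; sign = (−1)^225 = -1.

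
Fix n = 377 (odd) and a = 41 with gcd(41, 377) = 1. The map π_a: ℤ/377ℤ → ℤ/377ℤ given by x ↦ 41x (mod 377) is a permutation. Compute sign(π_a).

Trace 307: π^k(307) = [307, 146, 331, 376, 336, 204, 70] for k=0..6.
Decompose π into cycles: lengths [12, 12, 12, 12, 12, 12, 12, 12, 12, 12, 12, 12, 12, 12, 12, 12, 12, 12, 12, 12, 12, 12, 12, 12, 12, 12, 12, 12, 12, 4, 4, 4, 4, 4, 4, 4, 1] (37 cycles, including the fixed point 0).
37 cycles on 377: each ℓ→(−1)^(ℓ−1), product (−1)^340 = +1.

+1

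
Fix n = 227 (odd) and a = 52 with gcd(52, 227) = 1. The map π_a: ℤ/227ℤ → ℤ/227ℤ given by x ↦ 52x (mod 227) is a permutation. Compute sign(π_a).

-1

Orbit of 160 under x↦52x: [160, 148, 205, 218, 213, 180, 53]… (length divides ord_227(52)).
Cycle lengths of π_52 on ℤ/227ℤ: [226, 1]; 2 cycles in total.
n − c = 227 − 2 = 225; sign = (−1)^225 = -1.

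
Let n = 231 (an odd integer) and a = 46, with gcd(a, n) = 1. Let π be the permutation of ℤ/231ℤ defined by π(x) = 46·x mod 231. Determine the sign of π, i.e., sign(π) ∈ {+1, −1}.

Orbit of 64 under x↦46x: [64, 172, 58, 127, 67, 79, 169]… (length divides ord_231(46)).
π_46 has 18 disjoint cycles with lengths [30, 30, 30, 30, 30, 30, 10, 10, 10, 3, 3, 3, 3, 3, 3, 1, 1, 1] on {0,…,230}.
Σ(ℓ_i−1) = 231−18 = 213; sign = (−1)^213 = -1.
Check: (46/231) = -1 by Zolotarev.

-1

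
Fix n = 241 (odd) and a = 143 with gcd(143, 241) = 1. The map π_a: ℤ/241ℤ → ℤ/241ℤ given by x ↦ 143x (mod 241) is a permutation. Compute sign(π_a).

Start at x=1: 1 → 143 → 205 → 154 → 91 → 240 → 98 → … (one orbit).
Decompose π into cycles: lengths [10, 10, 10, 10, 10, 10, 10, 10, 10, 10, 10, 10, 10, 10, 10, 10, 10, 10, 10, 10, 10, 10, 10, 10, 1] (25 cycles, including the fixed point 0).
sign(π) = (−1)^{n − #cycles} = (−1)^{241−25} = (−1)^216 = +1.
Via Zolotarev, sign(π_{143}) = (143|241) = +1.

+1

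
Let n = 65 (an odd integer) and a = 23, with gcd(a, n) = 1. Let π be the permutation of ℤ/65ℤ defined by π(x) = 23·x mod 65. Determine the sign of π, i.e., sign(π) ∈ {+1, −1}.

Trace 61: π^k(61) = [61, 38, 29, 17, 1, 23, 9] for k=0..6.
Cycle lengths of π_23 on ℤ/65ℤ: [12, 12, 12, 12, 6, 6, 4, 1]; 8 cycles in total.
With 8 cycles on 65 points, sign = (−1)^{65−8} = -1.
(23|65)_J = -1 (Zolotarev's lemma cross-check).

-1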